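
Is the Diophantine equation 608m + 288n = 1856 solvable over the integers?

gcd(608, 288):
  608 = 2·288 + 32
  288 = 9·32
so gcd(608, 288) = 32.
32 divides 1856, so integer solutions exist.

yes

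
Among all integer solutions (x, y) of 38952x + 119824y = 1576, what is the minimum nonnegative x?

gcd(119824, 38952) = 8.
8 divides 1576, so solutions exist.
By Bézout, 38952×(4885) + 119824×(-1588) = 8.
Scale by 1576/8 = 197: (x₀, y₀) = (962345, -312836).
General solution: x = 962345 + 14978t, y = -312836 - 4869t for integer t.
x ≥ 0: smallest is 962345 mod 14978 = 3753 (at t = -64), with y = -1220.

3753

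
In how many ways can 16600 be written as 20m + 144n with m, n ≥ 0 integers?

gcd(144, 20) = 4  (144 = 7·20 + 4, 20 = 5·4).
Back-substituting, 20·(-7) + 144·(1) = 4.
Scale by 4150: one solution is (-29050, 4150). Reduce m mod 36: (2, 115).
General: m = 2 + 36t, n = 115 - 5t.
m ≥ 0 ⇒ t ≥ 0; n ≥ 0 ⇒ t ≤ 23. So t ∈ [0, 23]: 24 solutions.

24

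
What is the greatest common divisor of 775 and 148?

gcd(775, 148):
  775 = 5*148 + 35
  148 = 4*35 + 8
  35 = 4*8 + 3
  8 = 2*3 + 2
  3 = 1*2 + 1
  2 = 2*1
so gcd(775, 148) = 1.

1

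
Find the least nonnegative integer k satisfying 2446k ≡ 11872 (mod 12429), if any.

gcd(12429, 2446):
  12429 = 5·2446 + 199
  2446 = 12·199 + 58
  199 = 3·58 + 25
  58 = 2·25 + 8
  25 = 3·8 + 1
  8 = 8·1
so gcd(12429, 2446) = 1.
1 divides 11872, so solutions exist.
Back-substitute for Bézout coefficients:
  1 = 25 - 3·8
  ... = 2446·(-1499) + 12429·(295)
So 2446·(-1499) ≡ 1 (mod 12429); multiply by 11872: k ≡ -17796128 (mod 12429).
Smallest nonnegative: k = -17796128 mod 12429 = 2200.

2200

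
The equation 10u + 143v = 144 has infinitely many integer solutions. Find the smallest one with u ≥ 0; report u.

gcd(143, 10) = 1.
1 divides 144, so solutions exist.
By Bézout, 10·(43) + 143·(-3) = 1.
Scale by 144/1 = 144: (u₀, v₀) = (6192, -432).
General solution: u = 6192 + 143t, v = -432 - 10t for integer t.
u ≥ 0: smallest is 6192 mod 143 = 43 (at t = -43), with v = -2.

43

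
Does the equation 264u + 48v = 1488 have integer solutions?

yes

gcd(264, 48) = 24  (264 = 5*48 + 24, 48 = 2*24).
24 divides 1488, so integer solutions exist.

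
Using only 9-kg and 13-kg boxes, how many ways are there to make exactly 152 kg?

2

Need nonnegative integers with 9j + 13k = 152.
gcd(9, 13) = 1, and 9·(3) + 13·(-2) = 1.
So (j₀, k₀) = (456, -304); general j = 456 + 13t, k = -304 - 9t.
j ≥ 0 ⇒ t ≥ -35; k ≥ 0 ⇒ t ≤ -34. That's 2 values of t.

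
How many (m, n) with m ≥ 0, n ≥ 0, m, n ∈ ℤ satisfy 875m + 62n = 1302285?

gcd(875, 62) = 1.
By Bézout, 875·(9) + 62·(-127) = 1.
One solution: (23, 20680).
General: m = 23 + 62t, n = 20680 - 875t.
m ≥ 0 ⇒ t ≥ 0; n ≥ 0 ⇒ t ≤ 23. So t ∈ [0, 23]: 24 solutions.

24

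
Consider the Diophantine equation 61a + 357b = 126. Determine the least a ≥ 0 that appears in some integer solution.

gcd(357, 61) = 1  (357 = 5*61 + 52, 61 = 1*52 + 9, 52 = 5*9 + 7, 9 = 1*7 + 2, 7 = 3*2 + 1, 2 = 2*1).
1 divides 126, so solutions exist.
Back-substituting, 61*(-158) + 357*(27) = 1.
Scale by 126/1 = 126: (a₀, b₀) = (-19908, 3402).
General solution: a = -19908 + 357t, b = 3402 - 61t for integer t.
a ≥ 0: smallest is -19908 mod 357 = 84 (at t = 56), with b = -14.

84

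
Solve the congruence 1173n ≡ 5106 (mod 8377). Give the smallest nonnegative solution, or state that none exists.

gcd(8377, 1173):
  8377 = 7×1173 + 166
  1173 = 7×166 + 11
  166 = 15×11 + 1
  11 = 11×1
so gcd(8377, 1173) = 1.
1 divides 5106, so solutions exist.
Back-substitute for Bézout coefficients:
  1 = 166 - 15×11
  ... = 1173×(-757) + 8377×(106)
So 1173×(-757) ≡ 1 (mod 8377); multiply by 5106: n ≡ -3865242 (mod 8377).
Smallest nonnegative: n = -3865242 mod 8377 = 4932.

4932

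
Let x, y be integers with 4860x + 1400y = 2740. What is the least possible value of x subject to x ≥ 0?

19

gcd(4860, 1400) = 20  (4860 = 3×1400 + 660, 1400 = 2×660 + 80, 660 = 8×80 + 20, 80 = 4×20).
20 divides 2740, so solutions exist.
Back-substituting, 4860×(17) + 1400×(-59) = 20.
Scale by 2740/20 = 137: (x₀, y₀) = (2329, -8083).
General solution: x = 2329 + 70t, y = -8083 - 243t for integer t.
x ≥ 0: smallest is 2329 mod 70 = 19 (at t = -33), with y = -64.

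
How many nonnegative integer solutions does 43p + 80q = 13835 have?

4

gcd(80, 43):
  80 = 1·43 + 37
  43 = 1·37 + 6
  37 = 6·6 + 1
  6 = 6·1
so gcd(80, 43) = 1.
Back-substitute for Bézout coefficients:
  1 = 37 - 6·6
  ... = 43·(-13) + 80·(7)
Scale by 13835: one solution is (-179855, 96845). Reduce p mod 80: (65, 138).
General: p = 65 + 80t, q = 138 - 43t.
p ≥ 0 ⇒ t ≥ 0; q ≥ 0 ⇒ t ≤ 3. So t ∈ [0, 3]: 4 solutions.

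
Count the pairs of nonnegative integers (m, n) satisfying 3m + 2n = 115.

19

gcd(3, 2) = 1  (3 = 1×2 + 1, 2 = 2×1).
Back-substituting, 3×(1) + 2×(-1) = 1.
Scale by 115: one solution is (115, -115). Reduce m mod 2: (1, 56).
General: m = 1 + 2t, n = 56 - 3t.
m ≥ 0 ⇒ t ≥ 0; n ≥ 0 ⇒ t ≤ 18. So t ∈ [0, 18]: 19 solutions.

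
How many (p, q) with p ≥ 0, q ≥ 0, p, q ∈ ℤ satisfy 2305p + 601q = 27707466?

20

gcd(2305, 601) = 1  (2305 = 3×601 + 502, 601 = 1×502 + 99, 502 = 5×99 + 7, 99 = 14×7 + 1, 7 = 7×1).
Back-substituting, 2305×(-85) + 601×(326) = 1.
Scale by 27707466: one solution is (-2355134610, 9032633916). Reduce p mod 601: (484, 44246).
General: p = 484 + 601t, q = 44246 - 2305t.
p ≥ 0 ⇒ t ≥ 0; q ≥ 0 ⇒ t ≤ 19. So t ∈ [0, 19]: 20 solutions.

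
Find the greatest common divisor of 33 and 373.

gcd(373, 33) = 1  (373 = 11*33 + 10, 33 = 3*10 + 3, 10 = 3*3 + 1, 3 = 3*1).

1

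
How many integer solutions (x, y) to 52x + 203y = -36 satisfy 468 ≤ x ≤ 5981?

28

gcd(203, 52) = 1.
By Bézout, 52*(82) + 203*(-21) = 1.
Particular solution: (93, -24).
General solution: x = 93 + 203t, y = -24 - 52t for integer t.
468 ≤ 93 + 203t ≤ 5981 gives t ∈ [2, 29], which is 28 values.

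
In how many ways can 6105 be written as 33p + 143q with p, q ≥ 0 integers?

15

gcd(143, 33):
  143 = 4·33 + 11
  33 = 3·11
so gcd(143, 33) = 11.
Back-substitute for Bézout coefficients:
  11 = 143 - 4·33
  ... = 33·(-4) + 143·(1)
Scale by 555: one solution is (-2220, 555). Reduce p mod 13: (3, 42).
General: p = 3 + 13t, q = 42 - 3t.
p ≥ 0 ⇒ t ≥ 0; q ≥ 0 ⇒ t ≤ 14. So t ∈ [0, 14]: 15 solutions.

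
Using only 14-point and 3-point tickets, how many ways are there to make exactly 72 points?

Need nonnegative integers with 14j + 3k = 72.
gcd(14, 3) = 1, and 14·(-1) + 3·(5) = 1.
So (j₀, k₀) = (-72, 360); general j = -72 + 3t, k = 360 - 14t.
j ≥ 0 ⇒ t ≥ 24; k ≥ 0 ⇒ t ≤ 25. That's 2 values of t.

2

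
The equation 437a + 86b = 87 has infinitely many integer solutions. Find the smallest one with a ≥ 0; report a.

37

gcd(437, 86) = 1  (437 = 5*86 + 7, 86 = 12*7 + 2, 7 = 3*2 + 1, 2 = 2*1).
1 divides 87, so solutions exist.
Back-substituting, 437*(37) + 86*(-188) = 1.
Scale by 87/1 = 87: (a₀, b₀) = (3219, -16356).
General solution: a = 3219 + 86t, b = -16356 - 437t for integer t.
a ≥ 0: smallest is 3219 mod 86 = 37 (at t = -37), with b = -187.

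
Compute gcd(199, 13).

1

gcd(199, 13):
  199 = 15×13 + 4
  13 = 3×4 + 1
  4 = 4×1
so gcd(199, 13) = 1.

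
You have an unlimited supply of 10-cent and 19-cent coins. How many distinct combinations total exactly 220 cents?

2

Need nonnegative integers with 10j + 19k = 220.
gcd(10, 19) = 1, and 10·(2) + 19·(-1) = 1.
So (j₀, k₀) = (440, -220); general j = 440 + 19t, k = -220 - 10t.
j ≥ 0 ⇒ t ≥ -23; k ≥ 0 ⇒ t ≤ -22. That's 2 values of t.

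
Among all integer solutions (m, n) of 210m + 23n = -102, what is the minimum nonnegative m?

gcd(210, 23):
  210 = 9×23 + 3
  23 = 7×3 + 2
  3 = 1×2 + 1
  2 = 2×1
so gcd(210, 23) = 1.
1 divides -102, so solutions exist.
Back-substitute for Bézout coefficients:
  1 = 3 - 1×2
  ... = 210×(8) + 23×(-73)
Scale by -102/1 = -102: (m₀, n₀) = (-816, 7446).
General solution: m = -816 + 23t, n = 7446 - 210t for integer t.
m ≥ 0: smallest is -816 mod 23 = 12 (at t = 36), with n = -114.

12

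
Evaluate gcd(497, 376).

gcd(497, 376) = 1  (497 = 1×376 + 121, 376 = 3×121 + 13, 121 = 9×13 + 4, 13 = 3×4 + 1, 4 = 4×1).

1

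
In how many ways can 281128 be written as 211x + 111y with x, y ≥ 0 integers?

12

gcd(211, 111) = 1  (211 = 1×111 + 100, 111 = 1×100 + 11, 100 = 9×11 + 1, 11 = 11×1).
Back-substituting, 211×(10) + 111×(-19) = 1.
Scale by 281128: one solution is (2811280, -5341432). Reduce x mod 111: (94, 2354).
General: x = 94 + 111t, y = 2354 - 211t.
x ≥ 0 ⇒ t ≥ 0; y ≥ 0 ⇒ t ≤ 11. So t ∈ [0, 11]: 12 solutions.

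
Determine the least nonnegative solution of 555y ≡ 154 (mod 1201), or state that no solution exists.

gcd(1201, 555):
  1201 = 2×555 + 91
  555 = 6×91 + 9
  91 = 10×9 + 1
  9 = 9×1
so gcd(1201, 555) = 1.
1 divides 154, so solutions exist.
Back-substitute for Bézout coefficients:
  1 = 91 - 10×9
  ... = 555×(-132) + 1201×(61)
So 555×(-132) ≡ 1 (mod 1201); multiply by 154: y ≡ -20328 (mod 1201).
Smallest nonnegative: y = -20328 mod 1201 = 89.

89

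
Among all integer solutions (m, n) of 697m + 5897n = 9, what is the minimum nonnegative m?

110

gcd(5897, 697) = 1.
1 divides 9, so solutions exist.
By Bézout, 697*(-643) + 5897*(76) = 1.
Scale by 9/1 = 9: (m₀, n₀) = (-5787, 684).
General solution: m = -5787 + 5897t, n = 684 - 697t for integer t.
m ≥ 0: smallest is -5787 mod 5897 = 110 (at t = 1), with n = -13.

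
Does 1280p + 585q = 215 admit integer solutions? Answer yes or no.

gcd(1280, 585):
  1280 = 2·585 + 110
  585 = 5·110 + 35
  110 = 3·35 + 5
  35 = 7·5
so gcd(1280, 585) = 5.
5 divides 215, so integer solutions exist.

yes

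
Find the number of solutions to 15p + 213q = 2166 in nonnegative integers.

gcd(213, 15) = 3.
By Bézout, 15×(-14) + 213×(1) = 3.
One solution: (45, 7).
General: p = 45 + 71t, q = 7 - 5t.
p ≥ 0 ⇒ t ≥ 0; q ≥ 0 ⇒ t ≤ 1. So t ∈ [0, 1]: 2 solutions.

2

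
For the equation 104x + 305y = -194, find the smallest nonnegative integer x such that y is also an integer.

gcd(305, 104) = 1  (305 = 2·104 + 97, 104 = 1·97 + 7, 97 = 13·7 + 6, 7 = 1·6 + 1, 6 = 6·1).
1 divides -194, so solutions exist.
Back-substituting, 104·(44) + 305·(-15) = 1.
Scale by -194/1 = -194: (x₀, y₀) = (-8536, 2910).
General solution: x = -8536 + 305t, y = 2910 - 104t for integer t.
x ≥ 0: smallest is -8536 mod 305 = 4 (at t = 28), with y = -2.

4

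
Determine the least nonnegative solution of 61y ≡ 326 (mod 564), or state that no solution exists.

218

gcd(564, 61) = 1  (564 = 9*61 + 15, 61 = 4*15 + 1, 15 = 15*1).
1 divides 326, so solutions exist.
Back-substituting, 61*(37) + 564*(-4) = 1.
So 61*(37) ≡ 1 (mod 564); multiply by 326: y ≡ 12062 (mod 564).
Smallest nonnegative: y = 12062 mod 564 = 218.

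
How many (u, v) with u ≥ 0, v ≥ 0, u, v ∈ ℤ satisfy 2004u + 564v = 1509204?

16

gcd(2004, 564) = 12  (2004 = 3×564 + 312, 564 = 1×312 + 252, 312 = 1×252 + 60, 252 = 4×60 + 12, 60 = 5×12).
Back-substituting, 2004×(-9) + 564×(32) = 12.
Scale by 125767: one solution is (-1131903, 4024544). Reduce u mod 47: (45, 2516).
General: u = 45 + 47t, v = 2516 - 167t.
u ≥ 0 ⇒ t ≥ 0; v ≥ 0 ⇒ t ≤ 15. So t ∈ [0, 15]: 16 solutions.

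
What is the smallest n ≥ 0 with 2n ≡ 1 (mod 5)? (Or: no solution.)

gcd(5, 2):
  5 = 2·2 + 1
  2 = 2·1
so gcd(5, 2) = 1.
1 divides 1, so solutions exist.
Back-substitute for Bézout coefficients:
  1 = 5 - 2·2
  ... = 2·(-2) + 5·(1)
So 2·(-2) ≡ 1 (mod 5); multiply by 1: n ≡ -2 (mod 5).
Smallest nonnegative: n = -2 mod 5 = 3.

3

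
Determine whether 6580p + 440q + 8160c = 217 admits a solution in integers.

gcd(6580, 440) = 20.
gcd(20, 8160) = 20.
20 does not divide 217 (remainder 17), so no integer solutions.

no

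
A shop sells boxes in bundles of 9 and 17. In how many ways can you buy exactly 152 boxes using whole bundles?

Need nonnegative integers with 9j + 17k = 152.
gcd(9, 17) = 1, and 9·(2) + 17·(-1) = 1.
So (j₀, k₀) = (304, -152); general j = 304 + 17t, k = -152 - 9t.
j ≥ 0 ⇒ t ≥ -17; k ≥ 0 ⇒ t ≤ -17. That's 1 value of t.

1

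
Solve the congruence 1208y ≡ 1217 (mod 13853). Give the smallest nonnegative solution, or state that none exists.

gcd(13853, 1208):
  13853 = 11*1208 + 565
  1208 = 2*565 + 78
  565 = 7*78 + 19
  78 = 4*19 + 2
  19 = 9*2 + 1
  2 = 2*1
so gcd(13853, 1208) = 1.
1 divides 1217, so solutions exist.
Back-substitute for Bézout coefficients:
  1 = 19 - 9*2
  ... = 1208*(-6571) + 13853*(573)
So 1208*(-6571) ≡ 1 (mod 13853); multiply by 1217: y ≡ -7996907 (mod 13853).
Smallest nonnegative: y = -7996907 mod 13853 = 10127.

10127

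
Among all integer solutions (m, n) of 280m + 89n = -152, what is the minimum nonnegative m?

2

gcd(280, 89) = 1  (280 = 3·89 + 13, 89 = 6·13 + 11, 13 = 1·11 + 2, 11 = 5·2 + 1, 2 = 2·1).
1 divides -152, so solutions exist.
Back-substituting, 280·(-41) + 89·(129) = 1.
Scale by -152/1 = -152: (m₀, n₀) = (6232, -19608).
General solution: m = 6232 + 89t, n = -19608 - 280t for integer t.
m ≥ 0: smallest is 6232 mod 89 = 2 (at t = -70), with n = -8.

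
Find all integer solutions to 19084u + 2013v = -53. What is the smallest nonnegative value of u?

460

gcd(19084, 2013):
  19084 = 9×2013 + 967
  2013 = 2×967 + 79
  967 = 12×79 + 19
  79 = 4×19 + 3
  19 = 6×3 + 1
  3 = 3×1
so gcd(19084, 2013) = 1.
1 divides -53, so solutions exist.
Back-substitute for Bézout coefficients:
  1 = 19 - 6×3
  ... = 19084×(637) + 2013×(-6039)
Scale by -53/1 = -53: (u₀, v₀) = (-33761, 320067).
General solution: u = -33761 + 2013t, v = 320067 - 19084t for integer t.
u ≥ 0: smallest is -33761 mod 2013 = 460 (at t = 17), with v = -4361.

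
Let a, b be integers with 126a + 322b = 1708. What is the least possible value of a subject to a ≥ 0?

gcd(322, 126):
  322 = 2×126 + 70
  126 = 1×70 + 56
  70 = 1×56 + 14
  56 = 4×14
so gcd(322, 126) = 14.
14 divides 1708, so solutions exist.
Back-substitute for Bézout coefficients:
  14 = 70 - 1×56
  ... = 126×(-5) + 322×(2)
Scale by 1708/14 = 122: (a₀, b₀) = (-610, 244).
General solution: a = -610 + 23t, b = 244 - 9t for integer t.
a ≥ 0: smallest is -610 mod 23 = 11 (at t = 27), with b = 1.

11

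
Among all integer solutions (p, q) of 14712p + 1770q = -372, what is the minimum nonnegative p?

gcd(14712, 1770):
  14712 = 8×1770 + 552
  1770 = 3×552 + 114
  552 = 4×114 + 96
  114 = 1×96 + 18
  96 = 5×18 + 6
  18 = 3×6
so gcd(14712, 1770) = 6.
6 divides -372, so solutions exist.
Back-substitute for Bézout coefficients:
  6 = 96 - 5×18
  ... = 14712×(93) + 1770×(-773)
Scale by -372/6 = -62: (p₀, q₀) = (-5766, 47926).
General solution: p = -5766 + 295t, q = 47926 - 2452t for integer t.
p ≥ 0: smallest is -5766 mod 295 = 134 (at t = 20), with q = -1114.

134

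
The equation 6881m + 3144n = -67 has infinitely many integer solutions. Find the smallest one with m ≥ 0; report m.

37

gcd(6881, 3144):
  6881 = 2×3144 + 593
  3144 = 5×593 + 179
  593 = 3×179 + 56
  179 = 3×56 + 11
  56 = 5×11 + 1
  11 = 11×1
so gcd(6881, 3144) = 1.
1 divides -67, so solutions exist.
Back-substitute for Bézout coefficients:
  1 = 56 - 5×11
  ... = 6881×(281) + 3144×(-615)
Scale by -67/1 = -67: (m₀, n₀) = (-18827, 41205).
General solution: m = -18827 + 3144t, n = 41205 - 6881t for integer t.
m ≥ 0: smallest is -18827 mod 3144 = 37 (at t = 6), with n = -81.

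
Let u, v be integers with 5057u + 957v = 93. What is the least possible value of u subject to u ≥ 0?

gcd(5057, 957) = 1  (5057 = 5·957 + 272, 957 = 3·272 + 141, 272 = 1·141 + 131, 141 = 1·131 + 10, 131 = 13·10 + 1, 10 = 10·1).
1 divides 93, so solutions exist.
Back-substituting, 5057·(95) + 957·(-502) = 1.
Scale by 93/1 = 93: (u₀, v₀) = (8835, -46686).
General solution: u = 8835 + 957t, v = -46686 - 5057t for integer t.
u ≥ 0: smallest is 8835 mod 957 = 222 (at t = -9), with v = -1173.

222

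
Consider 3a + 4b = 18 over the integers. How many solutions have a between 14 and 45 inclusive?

gcd(4, 3):
  4 = 1×3 + 1
  3 = 3×1
so gcd(4, 3) = 1.
Back-substitute for Bézout coefficients:
  1 = 4 - 1×3
  ... = 3×(-1) + 4×(1)
Scale by 18: particular solution (-18, 18); reduce a mod 4: (2, 3).
General solution: a = 2 + 4t, b = 3 - 3t for integer t.
14 ≤ 2 + 4t ≤ 45 gives t ∈ [3, 10], which is 8 values.

8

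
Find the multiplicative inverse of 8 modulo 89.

78

gcd(89, 8) = 1  (89 = 11*8 + 1, 8 = 8*1).
Back-substituting, 8*(-11) + 89*(1) = 1.
So 8*-11 ≡ 1 (mod 89), and -11 mod 89 = 78.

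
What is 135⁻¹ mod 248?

gcd(248, 135) = 1  (248 = 1×135 + 113, 135 = 1×113 + 22, 113 = 5×22 + 3, 22 = 7×3 + 1, 3 = 3×1).
Back-substituting, 135×(79) + 248×(-43) = 1.
So 135×79 ≡ 1 (mod 248), and 79 mod 248 = 79.

79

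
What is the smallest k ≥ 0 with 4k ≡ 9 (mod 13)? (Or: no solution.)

gcd(13, 4):
  13 = 3×4 + 1
  4 = 4×1
so gcd(13, 4) = 1.
1 divides 9, so solutions exist.
Back-substitute for Bézout coefficients:
  1 = 13 - 3×4
  ... = 4×(-3) + 13×(1)
So 4×(-3) ≡ 1 (mod 13); multiply by 9: k ≡ -27 (mod 13).
Smallest nonnegative: k = -27 mod 13 = 12.

12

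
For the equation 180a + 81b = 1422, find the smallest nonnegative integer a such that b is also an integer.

gcd(180, 81) = 9.
9 divides 1422, so solutions exist.
By Bézout, 180·(-4) + 81·(9) = 9.
Scale by 1422/9 = 158: (a₀, b₀) = (-632, 1422).
General solution: a = -632 + 9t, b = 1422 - 20t for integer t.
a ≥ 0: smallest is -632 mod 9 = 7 (at t = 71), with b = 2.

7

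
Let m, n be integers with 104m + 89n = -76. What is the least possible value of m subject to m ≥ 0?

78

gcd(104, 89):
  104 = 1*89 + 15
  89 = 5*15 + 14
  15 = 1*14 + 1
  14 = 14*1
so gcd(104, 89) = 1.
1 divides -76, so solutions exist.
Back-substitute for Bézout coefficients:
  1 = 15 - 1*14
  ... = 104*(6) + 89*(-7)
Scale by -76/1 = -76: (m₀, n₀) = (-456, 532).
General solution: m = -456 + 89t, n = 532 - 104t for integer t.
m ≥ 0: smallest is -456 mod 89 = 78 (at t = 6), with n = -92.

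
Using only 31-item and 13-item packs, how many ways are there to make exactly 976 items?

Need nonnegative integers with 31j + 13k = 976.
gcd(31, 13) = 1, and 31·(-5) + 13·(12) = 1.
So (j₀, k₀) = (-4880, 11712); general j = -4880 + 13t, k = 11712 - 31t.
j ≥ 0 ⇒ t ≥ 376; k ≥ 0 ⇒ t ≤ 377. That's 2 values of t.

2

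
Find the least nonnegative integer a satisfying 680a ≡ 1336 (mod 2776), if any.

gcd(2776, 680):
  2776 = 4*680 + 56
  680 = 12*56 + 8
  56 = 7*8
so gcd(2776, 680) = 8.
8 divides 1336, so solutions exist.
Back-substitute for Bézout coefficients:
  8 = 680 - 12*56
  ... = 680*(49) + 2776*(-12)
So 680*(49) ≡ 8 (mod 2776); multiply by 167: a ≡ 8183 (mod 347).
Smallest nonnegative: a = 8183 mod 347 = 202.

202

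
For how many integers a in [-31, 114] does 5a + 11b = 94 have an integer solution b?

13

gcd(11, 5) = 1  (11 = 2×5 + 1, 5 = 5×1).
Back-substituting, 5×(-2) + 11×(1) = 1.
Scale by 94: particular solution (-188, 94); reduce a mod 11: (10, 4).
General solution: a = 10 + 11t, b = 4 - 5t for integer t.
-31 ≤ 10 + 11t ≤ 114 gives t ∈ [-3, 9], which is 13 values.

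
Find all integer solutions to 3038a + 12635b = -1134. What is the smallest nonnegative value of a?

1422

gcd(12635, 3038) = 7.
7 divides -1134, so solutions exist.
By Bézout, 3038×(-811) + 12635×(195) = 7.
Scale by -1134/7 = -162: (a₀, b₀) = (131382, -31590).
General solution: a = 131382 + 1805t, b = -31590 - 434t for integer t.
a ≥ 0: smallest is 131382 mod 1805 = 1422 (at t = -72), with b = -342.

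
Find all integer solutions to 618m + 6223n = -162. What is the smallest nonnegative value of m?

gcd(6223, 618):
  6223 = 10*618 + 43
  618 = 14*43 + 16
  43 = 2*16 + 11
  16 = 1*11 + 5
  11 = 2*5 + 1
  5 = 5*1
so gcd(6223, 618) = 1.
1 divides -162, so solutions exist.
Back-substitute for Bézout coefficients:
  1 = 11 - 2*5
  ... = 618*(-1158) + 6223*(115)
Scale by -162/1 = -162: (m₀, n₀) = (187596, -18630).
General solution: m = 187596 + 6223t, n = -18630 - 618t for integer t.
m ≥ 0: smallest is 187596 mod 6223 = 906 (at t = -30), with n = -90.

906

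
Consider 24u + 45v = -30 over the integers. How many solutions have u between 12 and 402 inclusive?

gcd(45, 24) = 3  (45 = 1*24 + 21, 24 = 1*21 + 3, 21 = 7*3).
Back-substituting, 24*(2) + 45*(-1) = 3.
Scale by -10: particular solution (-20, 10); reduce u mod 15: (10, -6).
General solution: u = 10 + 15t, v = -6 - 8t for integer t.
12 ≤ 10 + 15t ≤ 402 gives t ∈ [1, 26], which is 26 values.

26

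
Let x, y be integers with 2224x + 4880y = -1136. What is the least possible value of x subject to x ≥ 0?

gcd(4880, 2224):
  4880 = 2×2224 + 432
  2224 = 5×432 + 64
  432 = 6×64 + 48
  64 = 1×48 + 16
  48 = 3×16
so gcd(4880, 2224) = 16.
16 divides -1136, so solutions exist.
Back-substitute for Bézout coefficients:
  16 = 64 - 1×48
  ... = 2224×(79) + 4880×(-36)
Scale by -1136/16 = -71: (x₀, y₀) = (-5609, 2556).
General solution: x = -5609 + 305t, y = 2556 - 139t for integer t.
x ≥ 0: smallest is -5609 mod 305 = 186 (at t = 19), with y = -85.

186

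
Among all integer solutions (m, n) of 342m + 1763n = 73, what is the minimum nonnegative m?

gcd(1763, 342):
  1763 = 5·342 + 53
  342 = 6·53 + 24
  53 = 2·24 + 5
  24 = 4·5 + 4
  5 = 1·4 + 1
  4 = 4·1
so gcd(1763, 342) = 1.
1 divides 73, so solutions exist.
Back-substitute for Bézout coefficients:
  1 = 5 - 1·4
  ... = 342·(-366) + 1763·(71)
Scale by 73/1 = 73: (m₀, n₀) = (-26718, 5183).
General solution: m = -26718 + 1763t, n = 5183 - 342t for integer t.
m ≥ 0: smallest is -26718 mod 1763 = 1490 (at t = 16), with n = -289.

1490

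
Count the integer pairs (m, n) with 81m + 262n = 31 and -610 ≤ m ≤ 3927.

17

gcd(262, 81) = 1  (262 = 3×81 + 19, 81 = 4×19 + 5, 19 = 3×5 + 4, 5 = 1×4 + 1, 4 = 4×1).
Back-substituting, 81×(55) + 262×(-17) = 1.
Scale by 31: particular solution (1705, -527); reduce m mod 262: (133, -41).
General solution: m = 133 + 262t, n = -41 - 81t for integer t.
-610 ≤ 133 + 262t ≤ 3927 gives t ∈ [-2, 14], which is 17 values.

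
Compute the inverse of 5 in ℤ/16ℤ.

13

gcd(16, 5) = 1  (16 = 3·5 + 1, 5 = 5·1).
Back-substituting, 5·(-3) + 16·(1) = 1.
So 5·-3 ≡ 1 (mod 16), and -3 mod 16 = 13.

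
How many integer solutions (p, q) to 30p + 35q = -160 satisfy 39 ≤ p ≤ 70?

gcd(35, 30) = 5  (35 = 1*30 + 5, 30 = 6*5).
Back-substituting, 30*(-1) + 35*(1) = 5.
Scale by -32: particular solution (32, -32); reduce p mod 7: (4, -8).
General solution: p = 4 + 7t, q = -8 - 6t for integer t.
39 ≤ 4 + 7t ≤ 70 gives t ∈ [5, 9], which is 5 values.

5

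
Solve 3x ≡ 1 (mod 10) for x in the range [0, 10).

gcd(10, 3) = 1.
By Bézout, 3·(-3) + 10·(1) = 1.
So 3·-3 ≡ 1 (mod 10), and -3 mod 10 = 7.

7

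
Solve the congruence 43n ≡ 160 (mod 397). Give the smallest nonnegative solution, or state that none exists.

253

gcd(397, 43) = 1.
1 divides 160, so solutions exist.
By Bézout, 43*(-120) + 397*(13) = 1.
So 43*(-120) ≡ 1 (mod 397); multiply by 160: n ≡ -19200 (mod 397).
Smallest nonnegative: n = -19200 mod 397 = 253.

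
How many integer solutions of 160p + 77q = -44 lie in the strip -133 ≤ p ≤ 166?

gcd(160, 77) = 1  (160 = 2×77 + 6, 77 = 12×6 + 5, 6 = 1×5 + 1, 5 = 5×1).
Back-substituting, 160×(13) + 77×(-27) = 1.
Scale by -44: particular solution (-572, 1188); reduce p mod 77: (44, -92).
General solution: p = 44 + 77t, q = -92 - 160t for integer t.
-133 ≤ 44 + 77t ≤ 166 gives t ∈ [-2, 1], which is 4 values.

4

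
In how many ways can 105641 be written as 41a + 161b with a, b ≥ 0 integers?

16

gcd(161, 41) = 1.
By Bézout, 41*(55) + 161*(-14) = 1.
One solution: (87, 634).
General: a = 87 + 161t, b = 634 - 41t.
a ≥ 0 ⇒ t ≥ 0; b ≥ 0 ⇒ t ≤ 15. So t ∈ [0, 15]: 16 solutions.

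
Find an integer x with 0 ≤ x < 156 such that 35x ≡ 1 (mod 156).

107

gcd(156, 35) = 1.
By Bézout, 35·(-49) + 156·(11) = 1.
So 35·-49 ≡ 1 (mod 156), and -49 mod 156 = 107.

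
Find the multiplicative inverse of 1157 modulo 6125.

gcd(6125, 1157) = 1.
By Bézout, 1157*(-1207) + 6125*(228) = 1.
So 1157*-1207 ≡ 1 (mod 6125), and -1207 mod 6125 = 4918.

4918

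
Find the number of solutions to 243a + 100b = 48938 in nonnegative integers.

2

gcd(243, 100):
  243 = 2×100 + 43
  100 = 2×43 + 14
  43 = 3×14 + 1
  14 = 14×1
so gcd(243, 100) = 1.
Back-substitute for Bézout coefficients:
  1 = 43 - 3×14
  ... = 243×(7) + 100×(-17)
Scale by 48938: one solution is (342566, -831946). Reduce a mod 100: (66, 329).
General: a = 66 + 100t, b = 329 - 243t.
a ≥ 0 ⇒ t ≥ 0; b ≥ 0 ⇒ t ≤ 1. So t ∈ [0, 1]: 2 solutions.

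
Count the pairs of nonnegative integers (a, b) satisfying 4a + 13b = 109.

gcd(13, 4):
  13 = 3*4 + 1
  4 = 4*1
so gcd(13, 4) = 1.
Back-substitute for Bézout coefficients:
  1 = 13 - 3*4
  ... = 4*(-3) + 13*(1)
Scale by 109: one solution is (-327, 109). Reduce a mod 13: (11, 5).
General: a = 11 + 13t, b = 5 - 4t.
a ≥ 0 ⇒ t ≥ 0; b ≥ 0 ⇒ t ≤ 1. So t ∈ [0, 1]: 2 solutions.

2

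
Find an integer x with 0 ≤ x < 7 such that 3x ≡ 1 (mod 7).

5

gcd(7, 3) = 1  (7 = 2·3 + 1, 3 = 3·1).
Back-substituting, 3·(-2) + 7·(1) = 1.
So 3·-2 ≡ 1 (mod 7), and -2 mod 7 = 5.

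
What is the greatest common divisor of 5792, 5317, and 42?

1

gcd(5792, 5317):
  5792 = 1×5317 + 475
  5317 = 11×475 + 92
  475 = 5×92 + 15
  92 = 6×15 + 2
  15 = 7×2 + 1
  2 = 2×1
so gcd(5792, 5317) = 1.
gcd(1, 42) = 1.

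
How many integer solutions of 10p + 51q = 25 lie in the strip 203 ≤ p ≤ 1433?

24

gcd(51, 10) = 1  (51 = 5*10 + 1, 10 = 10*1).
Back-substituting, 10*(-5) + 51*(1) = 1.
Scale by 25: particular solution (-125, 25); reduce p mod 51: (28, -5).
General solution: p = 28 + 51t, q = -5 - 10t for integer t.
203 ≤ 28 + 51t ≤ 1433 gives t ∈ [4, 27], which is 24 values.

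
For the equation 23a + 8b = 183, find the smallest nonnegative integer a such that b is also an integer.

gcd(23, 8):
  23 = 2×8 + 7
  8 = 1×7 + 1
  7 = 7×1
so gcd(23, 8) = 1.
1 divides 183, so solutions exist.
Back-substitute for Bézout coefficients:
  1 = 8 - 1×7
  ... = 23×(-1) + 8×(3)
Scale by 183/1 = 183: (a₀, b₀) = (-183, 549).
General solution: a = -183 + 8t, b = 549 - 23t for integer t.
a ≥ 0: smallest is -183 mod 8 = 1 (at t = 23), with b = 20.

1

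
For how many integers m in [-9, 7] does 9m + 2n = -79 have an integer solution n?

9

gcd(9, 2):
  9 = 4·2 + 1
  2 = 2·1
so gcd(9, 2) = 1.
Back-substitute for Bézout coefficients:
  1 = 9 - 4·2
  ... = 9·(1) + 2·(-4)
Scale by -79: particular solution (-79, 316); reduce m mod 2: (1, -44).
General solution: m = 1 + 2t, n = -44 - 9t for integer t.
-9 ≤ 1 + 2t ≤ 7 gives t ∈ [-5, 3], which is 9 values.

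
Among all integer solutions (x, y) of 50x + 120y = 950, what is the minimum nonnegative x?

7

gcd(120, 50) = 10.
10 divides 950, so solutions exist.
By Bézout, 50×(5) + 120×(-2) = 10.
Scale by 950/10 = 95: (x₀, y₀) = (475, -190).
General solution: x = 475 + 12t, y = -190 - 5t for integer t.
x ≥ 0: smallest is 475 mod 12 = 7 (at t = -39), with y = 5.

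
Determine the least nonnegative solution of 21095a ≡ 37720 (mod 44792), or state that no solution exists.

44040

gcd(44792, 21095) = 1.
1 divides 37720, so solutions exist.
By Bézout, 21095·(-7385) + 44792·(3478) = 1.
So 21095·(-7385) ≡ 1 (mod 44792); multiply by 37720: a ≡ -278562200 (mod 44792).
Smallest nonnegative: a = -278562200 mod 44792 = 44040.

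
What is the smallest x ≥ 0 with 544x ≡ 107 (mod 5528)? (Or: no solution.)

gcd(5528, 544) = 8  (5528 = 10·544 + 88, 544 = 6·88 + 16, 88 = 5·16 + 8, 16 = 2·8).
8 does not divide 107, so the congruence has no solution.

no solution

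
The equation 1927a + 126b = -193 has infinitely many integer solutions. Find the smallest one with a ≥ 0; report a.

gcd(1927, 126) = 1  (1927 = 15*126 + 37, 126 = 3*37 + 15, 37 = 2*15 + 7, 15 = 2*7 + 1, 7 = 7*1).
1 divides -193, so solutions exist.
Back-substituting, 1927*(-17) + 126*(260) = 1.
Scale by -193/1 = -193: (a₀, b₀) = (3281, -50180).
General solution: a = 3281 + 126t, b = -50180 - 1927t for integer t.
a ≥ 0: smallest is 3281 mod 126 = 5 (at t = -26), with b = -78.

5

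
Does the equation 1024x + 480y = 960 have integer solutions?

gcd(1024, 480):
  1024 = 2·480 + 64
  480 = 7·64 + 32
  64 = 2·32
so gcd(1024, 480) = 32.
32 divides 960, so integer solutions exist.

yes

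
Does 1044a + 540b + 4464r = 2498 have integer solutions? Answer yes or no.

no

gcd(1044, 540) = 36  (1044 = 1×540 + 504, 540 = 1×504 + 36, 504 = 14×36).
gcd(36, 4464) = 36.
36 does not divide 2498 (remainder 14), so no integer solutions.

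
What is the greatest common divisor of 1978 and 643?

1

gcd(1978, 643):
  1978 = 3·643 + 49
  643 = 13·49 + 6
  49 = 8·6 + 1
  6 = 6·1
so gcd(1978, 643) = 1.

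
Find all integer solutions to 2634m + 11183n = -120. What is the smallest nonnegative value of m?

9680

gcd(11183, 2634) = 1  (11183 = 4*2634 + 647, 2634 = 4*647 + 46, 647 = 14*46 + 3, 46 = 15*3 + 1, 3 = 3*1).
1 divides -120, so solutions exist.
Back-substituting, 2634*(3647) + 11183*(-859) = 1.
Scale by -120/1 = -120: (m₀, n₀) = (-437640, 103080).
General solution: m = -437640 + 11183t, n = 103080 - 2634t for integer t.
m ≥ 0: smallest is -437640 mod 11183 = 9680 (at t = 40), with n = -2280.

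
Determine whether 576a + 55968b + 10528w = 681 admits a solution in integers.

gcd(55968, 576):
  55968 = 97*576 + 96
  576 = 6*96
so gcd(55968, 576) = 96.
gcd(96, 10528) = 32.
32 does not divide 681 (remainder 9), so no integer solutions.

no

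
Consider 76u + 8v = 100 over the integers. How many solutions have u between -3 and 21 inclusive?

gcd(76, 8):
  76 = 9·8 + 4
  8 = 2·4
so gcd(76, 8) = 4.
Back-substitute for Bézout coefficients:
  4 = 76 - 9·8
  ... = 76·(1) + 8·(-9)
Scale by 25: particular solution (25, -225); reduce u mod 2: (1, 3).
General solution: u = 1 + 2t, v = 3 - 19t for integer t.
-3 ≤ 1 + 2t ≤ 21 gives t ∈ [-2, 10], which is 13 values.

13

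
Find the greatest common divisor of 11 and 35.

gcd(35, 11) = 1  (35 = 3·11 + 2, 11 = 5·2 + 1, 2 = 2·1).

1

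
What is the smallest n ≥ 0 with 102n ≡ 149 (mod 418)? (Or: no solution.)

gcd(418, 102) = 2  (418 = 4·102 + 10, 102 = 10·10 + 2, 10 = 5·2).
2 does not divide 149, so the congruence has no solution.

no solution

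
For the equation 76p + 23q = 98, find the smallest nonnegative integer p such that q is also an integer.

gcd(76, 23) = 1.
1 divides 98, so solutions exist.
By Bézout, 76*(10) + 23*(-33) = 1.
Scale by 98/1 = 98: (p₀, q₀) = (980, -3234).
General solution: p = 980 + 23t, q = -3234 - 76t for integer t.
p ≥ 0: smallest is 980 mod 23 = 14 (at t = -42), with q = -42.

14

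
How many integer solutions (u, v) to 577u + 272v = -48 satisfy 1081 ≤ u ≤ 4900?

14

gcd(577, 272) = 1  (577 = 2*272 + 33, 272 = 8*33 + 8, 33 = 4*8 + 1, 8 = 8*1).
Back-substituting, 577*(33) + 272*(-70) = 1.
Scale by -48: particular solution (-1584, 3360); reduce u mod 272: (48, -102).
General solution: u = 48 + 272t, v = -102 - 577t for integer t.
1081 ≤ 48 + 272t ≤ 4900 gives t ∈ [4, 17], which is 14 values.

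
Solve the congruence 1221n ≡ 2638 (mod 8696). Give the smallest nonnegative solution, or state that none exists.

3086

gcd(8696, 1221) = 1.
1 divides 2638, so solutions exist.
By Bézout, 1221·(2101) + 8696·(-295) = 1.
So 1221·(2101) ≡ 1 (mod 8696); multiply by 2638: n ≡ 5542438 (mod 8696).
Smallest nonnegative: n = 5542438 mod 8696 = 3086.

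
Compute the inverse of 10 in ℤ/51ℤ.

gcd(51, 10) = 1  (51 = 5·10 + 1, 10 = 10·1).
Back-substituting, 10·(-5) + 51·(1) = 1.
So 10·-5 ≡ 1 (mod 51), and -5 mod 51 = 46.

46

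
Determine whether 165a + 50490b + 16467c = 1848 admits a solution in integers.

gcd(50490, 165) = 165.
gcd(165, 16467) = 33.
33 divides 1848, so integer solutions exist.

yes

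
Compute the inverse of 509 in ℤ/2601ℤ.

gcd(2601, 509) = 1  (2601 = 5·509 + 56, 509 = 9·56 + 5, 56 = 11·5 + 1, 5 = 5·1).
Back-substituting, 509·(-511) + 2601·(100) = 1.
So 509·-511 ≡ 1 (mod 2601), and -511 mod 2601 = 2090.

2090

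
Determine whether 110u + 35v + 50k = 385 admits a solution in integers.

gcd(110, 35) = 5  (110 = 3·35 + 5, 35 = 7·5).
gcd(5, 50) = 5.
5 divides 385, so integer solutions exist.

yes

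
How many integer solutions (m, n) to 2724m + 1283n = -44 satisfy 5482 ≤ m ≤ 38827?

26

gcd(2724, 1283) = 1.
By Bézout, 2724·(-203) + 1283·(431) = 1.
Particular solution: (1234, -2620).
General solution: m = 1234 + 1283t, n = -2620 - 2724t for integer t.
5482 ≤ 1234 + 1283t ≤ 38827 gives t ∈ [4, 29], which is 26 values.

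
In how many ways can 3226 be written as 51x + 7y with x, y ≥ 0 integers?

9

gcd(51, 7) = 1  (51 = 7·7 + 2, 7 = 3·2 + 1, 2 = 2·1).
Back-substituting, 51·(-3) + 7·(22) = 1.
Scale by 3226: one solution is (-9678, 70972). Reduce x mod 7: (3, 439).
General: x = 3 + 7t, y = 439 - 51t.
x ≥ 0 ⇒ t ≥ 0; y ≥ 0 ⇒ t ≤ 8. So t ∈ [0, 8]: 9 solutions.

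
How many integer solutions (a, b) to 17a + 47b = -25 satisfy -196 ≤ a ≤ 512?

gcd(47, 17) = 1.
By Bézout, 17×(-11) + 47×(4) = 1.
Particular solution: (40, -15).
General solution: a = 40 + 47t, b = -15 - 17t for integer t.
-196 ≤ 40 + 47t ≤ 512 gives t ∈ [-5, 10], which is 16 values.

16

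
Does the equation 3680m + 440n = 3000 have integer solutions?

gcd(3680, 440) = 40  (3680 = 8*440 + 160, 440 = 2*160 + 120, 160 = 1*120 + 40, 120 = 3*40).
40 divides 3000, so integer solutions exist.

yes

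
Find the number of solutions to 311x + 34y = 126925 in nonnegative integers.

12

gcd(311, 34) = 1.
By Bézout, 311·(7) + 34·(-64) = 1.
One solution: (21, 3541).
General: x = 21 + 34t, y = 3541 - 311t.
x ≥ 0 ⇒ t ≥ 0; y ≥ 0 ⇒ t ≤ 11. So t ∈ [0, 11]: 12 solutions.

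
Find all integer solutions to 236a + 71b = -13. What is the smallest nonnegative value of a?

gcd(236, 71):
  236 = 3×71 + 23
  71 = 3×23 + 2
  23 = 11×2 + 1
  2 = 2×1
so gcd(236, 71) = 1.
1 divides -13, so solutions exist.
Back-substitute for Bézout coefficients:
  1 = 23 - 11×2
  ... = 236×(34) + 71×(-113)
Scale by -13/1 = -13: (a₀, b₀) = (-442, 1469).
General solution: a = -442 + 71t, b = 1469 - 236t for integer t.
a ≥ 0: smallest is -442 mod 71 = 55 (at t = 7), with b = -183.

55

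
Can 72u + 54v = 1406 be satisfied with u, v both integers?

gcd(72, 54) = 18  (72 = 1·54 + 18, 54 = 3·18).
18 does not divide 1406 (remainder 2), so no integer solutions.

no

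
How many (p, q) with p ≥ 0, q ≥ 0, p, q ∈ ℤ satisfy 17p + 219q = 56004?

15

gcd(219, 17):
  219 = 12·17 + 15
  17 = 1·15 + 2
  15 = 7·2 + 1
  2 = 2·1
so gcd(219, 17) = 1.
Back-substitute for Bézout coefficients:
  1 = 15 - 7·2
  ... = 17·(-103) + 219·(8)
Scale by 56004: one solution is (-5768412, 448032). Reduce p mod 219: (48, 252).
General: p = 48 + 219t, q = 252 - 17t.
p ≥ 0 ⇒ t ≥ 0; q ≥ 0 ⇒ t ≤ 14. So t ∈ [0, 14]: 15 solutions.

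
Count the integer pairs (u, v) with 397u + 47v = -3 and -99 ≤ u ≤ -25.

gcd(397, 47):
  397 = 8×47 + 21
  47 = 2×21 + 5
  21 = 4×5 + 1
  5 = 5×1
so gcd(397, 47) = 1.
Back-substitute for Bézout coefficients:
  1 = 21 - 4×5
  ... = 397×(9) + 47×(-76)
Scale by -3: particular solution (-27, 228); reduce u mod 47: (20, -169).
General solution: u = 20 + 47t, v = -169 - 397t for integer t.
-99 ≤ 20 + 47t ≤ -25 gives t ∈ [-2, -1], which is 2 values.

2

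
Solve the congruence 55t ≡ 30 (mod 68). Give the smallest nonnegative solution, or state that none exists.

gcd(68, 55):
  68 = 1*55 + 13
  55 = 4*13 + 3
  13 = 4*3 + 1
  3 = 3*1
so gcd(68, 55) = 1.
1 divides 30, so solutions exist.
Back-substitute for Bézout coefficients:
  1 = 13 - 4*3
  ... = 55*(-21) + 68*(17)
So 55*(-21) ≡ 1 (mod 68); multiply by 30: t ≡ -630 (mod 68).
Smallest nonnegative: t = -630 mod 68 = 50.

50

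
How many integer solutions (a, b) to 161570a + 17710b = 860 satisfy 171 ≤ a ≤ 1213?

1

gcd(161570, 17710) = 10  (161570 = 9·17710 + 2180, 17710 = 8·2180 + 270, 2180 = 8·270 + 20, 270 = 13·20 + 10, 20 = 2·10).
Back-substituting, 161570·(-853) + 17710·(7782) = 10.
Scale by 86: particular solution (-73358, 669252); reduce a mod 1771: (1024, -9342).
General solution: a = 1024 + 1771t, b = -9342 - 16157t for integer t.
171 ≤ 1024 + 1771t ≤ 1213 gives t ∈ [0, 0], which is 1 value.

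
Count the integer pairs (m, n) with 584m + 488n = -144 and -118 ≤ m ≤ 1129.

gcd(584, 488) = 8  (584 = 1·488 + 96, 488 = 5·96 + 8, 96 = 12·8).
Back-substituting, 584·(-5) + 488·(6) = 8.
Scale by -18: particular solution (90, -108); reduce m mod 61: (29, -35).
General solution: m = 29 + 61t, n = -35 - 73t for integer t.
-118 ≤ 29 + 61t ≤ 1129 gives t ∈ [-2, 18], which is 21 values.

21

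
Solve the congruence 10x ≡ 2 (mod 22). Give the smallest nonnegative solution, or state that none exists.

gcd(22, 10) = 2  (22 = 2×10 + 2, 10 = 5×2).
2 divides 2, so solutions exist.
Back-substituting, 10×(-2) + 22×(1) = 2.
So 10×(-2) ≡ 2 (mod 22); multiply by 1: x ≡ -2 (mod 11).
Smallest nonnegative: x = -2 mod 11 = 9.

9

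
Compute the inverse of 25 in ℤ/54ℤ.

gcd(54, 25) = 1  (54 = 2*25 + 4, 25 = 6*4 + 1, 4 = 4*1).
Back-substituting, 25*(13) + 54*(-6) = 1.
So 25*13 ≡ 1 (mod 54), and 13 mod 54 = 13.

13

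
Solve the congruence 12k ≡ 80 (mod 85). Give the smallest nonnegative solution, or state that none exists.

gcd(85, 12) = 1  (85 = 7·12 + 1, 12 = 12·1).
1 divides 80, so solutions exist.
Back-substituting, 12·(-7) + 85·(1) = 1.
So 12·(-7) ≡ 1 (mod 85); multiply by 80: k ≡ -560 (mod 85).
Smallest nonnegative: k = -560 mod 85 = 35.

35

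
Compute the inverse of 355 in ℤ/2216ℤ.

gcd(2216, 355) = 1.
By Bézout, 355*(-1005) + 2216*(161) = 1.
So 355*-1005 ≡ 1 (mod 2216), and -1005 mod 2216 = 1211.

1211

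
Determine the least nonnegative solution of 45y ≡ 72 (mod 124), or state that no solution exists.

gcd(124, 45) = 1.
1 divides 72, so solutions exist.
By Bézout, 45·(-11) + 124·(4) = 1.
So 45·(-11) ≡ 1 (mod 124); multiply by 72: y ≡ -792 (mod 124).
Smallest nonnegative: y = -792 mod 124 = 76.

76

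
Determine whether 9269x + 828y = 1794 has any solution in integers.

gcd(9269, 828) = 23.
23 divides 1794, so integer solutions exist.

yes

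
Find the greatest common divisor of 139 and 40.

1

gcd(139, 40):
  139 = 3*40 + 19
  40 = 2*19 + 2
  19 = 9*2 + 1
  2 = 2*1
so gcd(139, 40) = 1.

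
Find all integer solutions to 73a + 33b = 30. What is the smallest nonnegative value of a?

gcd(73, 33):
  73 = 2·33 + 7
  33 = 4·7 + 5
  7 = 1·5 + 2
  5 = 2·2 + 1
  2 = 2·1
so gcd(73, 33) = 1.
1 divides 30, so solutions exist.
Back-substitute for Bézout coefficients:
  1 = 5 - 2·2
  ... = 73·(-14) + 33·(31)
Scale by 30/1 = 30: (a₀, b₀) = (-420, 930).
General solution: a = -420 + 33t, b = 930 - 73t for integer t.
a ≥ 0: smallest is -420 mod 33 = 9 (at t = 13), with b = -19.

9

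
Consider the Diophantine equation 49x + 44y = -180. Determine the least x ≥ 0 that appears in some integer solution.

gcd(49, 44):
  49 = 1×44 + 5
  44 = 8×5 + 4
  5 = 1×4 + 1
  4 = 4×1
so gcd(49, 44) = 1.
1 divides -180, so solutions exist.
Back-substitute for Bézout coefficients:
  1 = 5 - 1×4
  ... = 49×(9) + 44×(-10)
Scale by -180/1 = -180: (x₀, y₀) = (-1620, 1800).
General solution: x = -1620 + 44t, y = 1800 - 49t for integer t.
x ≥ 0: smallest is -1620 mod 44 = 8 (at t = 37), with y = -13.

8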